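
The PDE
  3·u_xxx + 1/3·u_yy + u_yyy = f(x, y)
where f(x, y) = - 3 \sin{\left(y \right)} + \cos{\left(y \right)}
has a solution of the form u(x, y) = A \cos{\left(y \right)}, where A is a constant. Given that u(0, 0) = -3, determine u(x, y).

Substitute the ansatz u = A \cos{\left(y \right)} into the left-hand side.
Derivatives of the ansatz:
  u_xxx = 0
  u_yy = - A \cos{\left(y \right)}
  u_yyy = A \sin{\left(y \right)}
Term by term:
  3·u_xxx = 0
  1/3·u_yy = - \frac{A \cos{\left(y \right)}}{3}
  u_yyy = A \sin{\left(y \right)}
So the left-hand side equals
  A \sin{\left(y \right)} - \frac{A \cos{\left(y \right)}}{3}
This must equal f(x, y) = - 3 \sin{\left(y \right)} + \cos{\left(y \right)} identically.
Matching coefficients of the independent functions:
  [\sin{\left(y \right)}]:  A = -3
  [\cos{\left(y \right)}]:  - \frac{A}{3} = 1
Solving: A = -3.
Check against the point condition:
  u(0, 0) = -3  ⟹  A = -3  ✓
Hence u(x, y) = - 3 \cos{\left(y \right)}.

Answer: u(x, y) = - 3 \cos{\left(y \right)}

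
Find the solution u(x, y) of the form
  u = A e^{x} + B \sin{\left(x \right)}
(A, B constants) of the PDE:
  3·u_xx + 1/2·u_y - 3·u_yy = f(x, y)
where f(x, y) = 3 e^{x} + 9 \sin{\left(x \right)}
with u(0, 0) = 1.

Answer: u(x, y) = e^{x} - 3 \sin{\left(x \right)}

Derivation:
Substitute the ansatz u = A e^{x} + B \sin{\left(x \right)} into the left-hand side.
Derivatives of the ansatz:
  u_xx = A e^{x} - B \sin{\left(x \right)}
  u_y = 0
  u_yy = 0
Term by term:
  3·u_xx = 3 A e^{x} - 3 B \sin{\left(x \right)}
  1/2·u_y = 0
  -3·u_yy = 0
So the left-hand side equals
  3 A e^{x} - 3 B \sin{\left(x \right)}
This must equal f(x, y) = 3 e^{x} + 9 \sin{\left(x \right)} identically.
Matching coefficients of the independent functions:
  [e^{x}]:  3 A = 3
  [\sin{\left(x \right)}]:  - 3 B = 9
Solving: A = 1, B = -3.
Check against the point condition:
  u(0, 0) = 1  ⟹  A = 1  ✓
Hence u(x, y) = e^{x} - 3 \sin{\left(x \right)}.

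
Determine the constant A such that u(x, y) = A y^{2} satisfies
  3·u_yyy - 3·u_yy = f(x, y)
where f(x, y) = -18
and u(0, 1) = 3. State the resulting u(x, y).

Substitute the ansatz u = A y^{2} into the left-hand side.
Derivatives of the ansatz:
  u_yyy = 0
  u_yy = 2 A
Term by term:
  3·u_yyy = 0
  -3·u_yy = - 6 A
So the left-hand side equals
  - 6 A
This must equal f(x, y) = -18 identically.
Matching coefficients of the independent functions:
  [constant term]:  - 6 A = -18
Solving: A = 3.
Check against the point condition:
  u(0, 1) = 3  ⟹  A = 3  ✓
Hence u(x, y) = 3 y^{2}.

Answer: u(x, y) = 3 y^{2}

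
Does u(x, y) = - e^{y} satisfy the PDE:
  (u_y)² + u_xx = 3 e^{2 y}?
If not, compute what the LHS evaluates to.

Answer: No, the LHS evaluates to e^{2 y}

Derivation:
Evaluate each term of the left-hand side for u = - e^{y}.
Derivatives:
  u_y = - e^{y}
  u_xx = 0
Terms:
  (u_y)² = e^{2 y}
  u_xx = 0
Sum: LHS = e^{2 y}
Given right-hand side: 3 e^{2 y}. Difference LHS − RHS = - 2 e^{2 y} ≠ 0, so u is not a solution.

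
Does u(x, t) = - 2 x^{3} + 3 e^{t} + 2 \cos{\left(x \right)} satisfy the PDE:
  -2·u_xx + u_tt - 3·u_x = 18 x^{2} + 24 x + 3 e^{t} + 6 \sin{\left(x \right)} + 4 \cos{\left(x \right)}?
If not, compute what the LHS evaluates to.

Evaluate each term of the left-hand side for u = - 2 x^{3} + 3 e^{t} + 2 \cos{\left(x \right)}.
Derivatives:
  u_xx = - 12 x - 2 \cos{\left(x \right)}
  u_tt = 3 e^{t}
  u_x = - 6 x^{2} - 2 \sin{\left(x \right)}
Terms:
  -2·u_xx = 24 x + 4 \cos{\left(x \right)}
  u_tt = 3 e^{t}
  -3·u_x = 18 x^{2} + 6 \sin{\left(x \right)}
Sum: LHS = 18 x^{2} + 24 x + 3 e^{t} + 6 \sin{\left(x \right)} + 4 \cos{\left(x \right)}
This is exactly the given right-hand side, so u is a solution.

Answer: Yes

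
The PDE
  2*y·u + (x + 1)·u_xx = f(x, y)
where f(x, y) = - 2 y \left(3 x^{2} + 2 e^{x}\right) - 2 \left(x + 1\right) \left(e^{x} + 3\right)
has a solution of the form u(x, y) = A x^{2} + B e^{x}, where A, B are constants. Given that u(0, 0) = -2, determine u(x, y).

Substitute the ansatz u = A x^{2} + B e^{x} into the left-hand side.
Derivatives of the ansatz:
  u_xx = 2 A + B e^{x}
Term by term:
  2*y·u = 2 A x^{2} y + 2 B y e^{x}
  (x + 1)·u_xx = 2 A x + 2 A + B x e^{x} + B e^{x}
So the left-hand side equals
  2 A x^{2} y + 2 A x + 2 A + B x e^{x} + 2 B y e^{x} + B e^{x}
This must equal f(x, y) identically; expanded, f = - 6 x^{2} y - 2 x e^{x} - 6 x - 4 y e^{x} - 2 e^{x} - 6.
Matching coefficients of the independent functions:
  [constant term, x, x^{2} y]:  2 A = -6
  [x e^{x}, e^{x}]:  B = -2
  [y e^{x}]:  2 B = -4
Solving: A = -3, B = -2.
Check against the point condition:
  u(0, 0) = -2  ⟹  B = -2  ✓
Hence u(x, y) = - 3 x^{2} - 2 e^{x}.

Answer: u(x, y) = - 3 x^{2} - 2 e^{x}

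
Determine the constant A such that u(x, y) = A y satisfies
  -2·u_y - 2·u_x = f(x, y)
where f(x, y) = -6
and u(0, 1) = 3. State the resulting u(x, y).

Substitute the ansatz u = A y into the left-hand side.
Derivatives of the ansatz:
  u_y = A
  u_x = 0
Term by term:
  -2·u_y = - 2 A
  -2·u_x = 0
So the left-hand side equals
  - 2 A
This must equal f(x, y) = -6 identically.
Matching coefficients of the independent functions:
  [constant term]:  - 2 A = -6
Solving: A = 3.
Check against the point condition:
  u(0, 1) = 3  ⟹  A = 3  ✓
Hence u(x, y) = 3 y.

Answer: u(x, y) = 3 y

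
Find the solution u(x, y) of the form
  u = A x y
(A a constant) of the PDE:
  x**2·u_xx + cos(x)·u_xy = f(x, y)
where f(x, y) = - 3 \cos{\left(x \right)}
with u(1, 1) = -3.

Answer: u(x, y) = - 3 x y

Derivation:
Substitute the ansatz u = A x y into the left-hand side.
Derivatives of the ansatz:
  u_xx = 0
  u_xy = A
Term by term:
  x**2·u_xx = 0
  cos(x)·u_xy = A \cos{\left(x \right)}
So the left-hand side equals
  A \cos{\left(x \right)}
This must equal f(x, y) = - 3 \cos{\left(x \right)} identically.
Matching coefficients of the independent functions:
  [\cos{\left(x \right)}]:  A = -3
Solving: A = -3.
Check against the point condition:
  u(1, 1) = -3  ⟹  A = -3  ✓
Hence u(x, y) = - 3 x y.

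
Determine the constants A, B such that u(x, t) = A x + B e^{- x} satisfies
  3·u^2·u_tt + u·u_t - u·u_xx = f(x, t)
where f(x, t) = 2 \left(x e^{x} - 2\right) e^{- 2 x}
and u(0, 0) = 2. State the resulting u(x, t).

Answer: u(x, t) = - x + 2 e^{- x}

Derivation:
Substitute the ansatz u = A x + B e^{- x} into the left-hand side.
Derivatives of the ansatz:
  u_tt = 0
  u_t = 0
  u_xx = B e^{- x}
Term by term:
  3·u^2·u_tt = 0
  u·u_t = 0
  -u·u_xx = - A B x e^{- x} - B^{2} e^{- 2 x}
So the left-hand side equals
  - A B x e^{- x} - B^{2} e^{- 2 x}
This must equal f(x, t) identically; expanded, f = 2 x e^{- x} - 4 e^{- 2 x}.
Matching coefficients of the independent functions:
  [x e^{- x}]:  - A B = 2
  [e^{- 2 x}]:  - B^{2} = -4
These equations allow (A, B) = (-1, 2) or (1, -2).
Impose the point condition(s):
  u(0, 0) = 2  ⟹  B = 2
Only A = -1, B = 2 satisfies everything.
Hence u(x, t) = - x + 2 e^{- x}.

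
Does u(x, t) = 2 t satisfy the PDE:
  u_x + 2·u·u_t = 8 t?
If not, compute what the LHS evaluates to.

Evaluate each term of the left-hand side for u = 2 t.
Derivatives:
  u_x = 0
  u_t = 2
Terms:
  u_x = 0
  2·u·u_t = 8 t
Sum: LHS = 8 t
This is exactly the given right-hand side, so u is a solution.

Answer: Yes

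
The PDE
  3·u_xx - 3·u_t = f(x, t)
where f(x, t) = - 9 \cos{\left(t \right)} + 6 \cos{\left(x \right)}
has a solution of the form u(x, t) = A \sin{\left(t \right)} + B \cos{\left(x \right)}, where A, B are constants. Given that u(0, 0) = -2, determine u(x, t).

Answer: u(x, t) = 3 \sin{\left(t \right)} - 2 \cos{\left(x \right)}

Derivation:
Substitute the ansatz u = A \sin{\left(t \right)} + B \cos{\left(x \right)} into the left-hand side.
Derivatives of the ansatz:
  u_xx = - B \cos{\left(x \right)}
  u_t = A \cos{\left(t \right)}
Term by term:
  3·u_xx = - 3 B \cos{\left(x \right)}
  -3·u_t = - 3 A \cos{\left(t \right)}
So the left-hand side equals
  - 3 A \cos{\left(t \right)} - 3 B \cos{\left(x \right)}
This must equal f(x, t) = - 9 \cos{\left(t \right)} + 6 \cos{\left(x \right)} identically.
Matching coefficients of the independent functions:
  [\cos{\left(t \right)}]:  - 3 A = -9
  [\cos{\left(x \right)}]:  - 3 B = 6
Solving: A = 3, B = -2.
Check against the point condition:
  u(0, 0) = -2  ⟹  B = -2  ✓
Hence u(x, t) = 3 \sin{\left(t \right)} - 2 \cos{\left(x \right)}.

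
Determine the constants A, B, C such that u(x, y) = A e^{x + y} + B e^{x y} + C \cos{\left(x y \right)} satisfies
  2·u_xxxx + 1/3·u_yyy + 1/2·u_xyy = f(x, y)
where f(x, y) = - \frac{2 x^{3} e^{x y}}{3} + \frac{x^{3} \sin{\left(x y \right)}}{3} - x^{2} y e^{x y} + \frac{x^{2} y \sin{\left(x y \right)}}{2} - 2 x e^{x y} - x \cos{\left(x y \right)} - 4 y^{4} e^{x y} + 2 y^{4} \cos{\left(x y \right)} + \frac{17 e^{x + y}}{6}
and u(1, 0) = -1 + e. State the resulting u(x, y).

Substitute the ansatz u = A e^{x + y} + B e^{x y} + C \cos{\left(x y \right)} into the left-hand side.
Derivatives of the ansatz:
  u_xxxx = A e^{x} e^{y} + B y^{4} e^{x y} + C y^{4} \cos{\left(x y \right)}
  u_yyy = A e^{x} e^{y} + B x^{3} e^{x y} + C x^{3} \sin{\left(x y \right)}
  u_xyy = A e^{x} e^{y} + B x^{2} y e^{x y} + 2 B x e^{x y} + C x^{2} y \sin{\left(x y \right)} - 2 C x \cos{\left(x y \right)}
Term by term:
  2·u_xxxx = 2 A e^{x} e^{y} + 2 B y^{4} e^{x y} + 2 C y^{4} \cos{\left(x y \right)}
  1/3·u_yyy = \frac{A e^{x} e^{y}}{3} + \frac{B x^{3} e^{x y}}{3} + \frac{C x^{3} \sin{\left(x y \right)}}{3}
  1/2·u_xyy = \frac{A e^{x} e^{y}}{2} + \frac{B x^{2} y e^{x y}}{2} + B x e^{x y} + \frac{C x^{2} y \sin{\left(x y \right)}}{2} - C x \cos{\left(x y \right)}
So the left-hand side equals
  \frac{17 A e^{x} e^{y}}{6} + \frac{B x^{3} e^{x y}}{3} + \frac{B x^{2} y e^{x y}}{2} + B x e^{x y} + 2 B y^{4} e^{x y} + \frac{C x^{3} \sin{\left(x y \right)}}{3} + \frac{C x^{2} y \sin{\left(x y \right)}}{2} - C x \cos{\left(x y \right)} + 2 C y^{4} \cos{\left(x y \right)}
This must equal f(x, y) identically; expanded, f = - \frac{2 x^{3} e^{x y}}{3} + \frac{x^{3} \sin{\left(x y \right)}}{3} - x^{2} y e^{x y} + \frac{x^{2} y \sin{\left(x y \right)}}{2} - 2 x e^{x y} - x \cos{\left(x y \right)} - 4 y^{4} e^{x y} + 2 y^{4} \cos{\left(x y \right)} + \frac{17 e^{x} e^{y}}{6}.
Matching coefficients of the independent functions:
  [x e^{x y}]:  B = -2
  [x \cos{\left(x y \right)}]:  - C = -1
  [x^{3} e^{x y}]:  \frac{B}{3} = - \frac{2}{3}
  [x^{3} \sin{\left(x y \right)}]:  \frac{C}{3} = \frac{1}{3}
  [y^{4} e^{x y}]:  2 B = -4
  [y^{4} \cos{\left(x y \right)}]:  2 C = 2
  [e^{x} e^{y}]:  \frac{17 A}{6} = \frac{17}{6}
  [x^{2} y e^{x y}]:  \frac{B}{2} = -1
  [x^{2} y \sin{\left(x y \right)}]:  \frac{C}{2} = \frac{1}{2}
Solving: A = 1, B = -2, C = 1.
Check against the point condition:
  u(1, 0) = -1 + e  ⟹  e A + B + C = -1 + e  ✓
Hence u(x, y) = - 2 e^{x y} + e^{x + y} + \cos{\left(x y \right)}.

Answer: u(x, y) = - 2 e^{x y} + e^{x + y} + \cos{\left(x y \right)}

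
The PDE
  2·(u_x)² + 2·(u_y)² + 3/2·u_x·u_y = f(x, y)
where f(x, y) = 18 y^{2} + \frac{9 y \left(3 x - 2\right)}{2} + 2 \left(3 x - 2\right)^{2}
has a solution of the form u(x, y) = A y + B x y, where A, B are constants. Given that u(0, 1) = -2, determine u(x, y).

Substitute the ansatz u = A y + B x y into the left-hand side.
Derivatives of the ansatz:
  u_x = B y
  u_y = A + B x
Term by term:
  2·(u_x)² = 2 B^{2} y^{2}
  2·(u_y)² = 2 A^{2} + 4 A B x + 2 B^{2} x^{2}
  3/2·u_x·u_y = \frac{3 A B y}{2} + \frac{3 B^{2} x y}{2}
So the left-hand side equals
  2 A^{2} + 4 A B x + \frac{3 A B y}{2} + 2 B^{2} x^{2} + \frac{3 B^{2} x y}{2} + 2 B^{2} y^{2}
This must equal f(x, y) identically; expanded, f = 18 x^{2} + \frac{27 x y}{2} - 24 x + 18 y^{2} - 9 y + 8.
Matching coefficients of the independent functions:
  [constant term]:  2 A^{2} = 8
  [x]:  4 A B = -24
  [x^{2}, y^{2}]:  2 B^{2} = 18
  [y]:  \frac{3 A B}{2} = -9
  [x y]:  \frac{3 B^{2}}{2} = \frac{27}{2}
These equations allow (A, B) = (-2, 3) or (2, -3).
Impose the point condition(s):
  u(0, 1) = -2  ⟹  A = -2
Only A = -2, B = 3 satisfies everything.
Hence u(x, y) = 3 x y - 2 y.

Answer: u(x, y) = 3 x y - 2 y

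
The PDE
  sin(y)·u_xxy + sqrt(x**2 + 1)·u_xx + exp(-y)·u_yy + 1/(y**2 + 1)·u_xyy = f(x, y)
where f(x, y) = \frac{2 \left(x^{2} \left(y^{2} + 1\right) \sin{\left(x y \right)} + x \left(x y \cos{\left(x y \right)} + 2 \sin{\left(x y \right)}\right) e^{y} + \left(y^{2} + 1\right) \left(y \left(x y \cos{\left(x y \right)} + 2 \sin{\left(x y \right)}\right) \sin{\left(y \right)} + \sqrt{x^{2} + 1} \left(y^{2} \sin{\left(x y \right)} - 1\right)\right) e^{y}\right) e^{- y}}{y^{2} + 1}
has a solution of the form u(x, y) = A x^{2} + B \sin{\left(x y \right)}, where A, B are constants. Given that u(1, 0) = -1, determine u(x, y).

Answer: u(x, y) = - x^{2} - 2 \sin{\left(x y \right)}

Derivation:
Substitute the ansatz u = A x^{2} + B \sin{\left(x y \right)} into the left-hand side.
Derivatives of the ansatz:
  u_xxy = - B x y^{2} \cos{\left(x y \right)} - 2 B y \sin{\left(x y \right)}
  u_xx = 2 A - B y^{2} \sin{\left(x y \right)}
  u_yy = - B x^{2} \sin{\left(x y \right)}
  u_xyy = - B x^{2} y \cos{\left(x y \right)} - 2 B x \sin{\left(x y \right)}
Term by term:
  sin(y)·u_xxy = - B x y^{2} \sin{\left(y \right)} \cos{\left(x y \right)} - 2 B y \sin{\left(y \right)} \sin{\left(x y \right)}
  sqrt(x**2 + 1)·u_xx = 2 A \sqrt{x^{2} + 1} - B y^{2} \sqrt{x^{2} + 1} \sin{\left(x y \right)}
  exp(-y)·u_yy = - B x^{2} e^{- y} \sin{\left(x y \right)}
  1/(y**2 + 1)·u_xyy = - \frac{B x^{2} y \cos{\left(x y \right)}}{y^{2} + 1} - \frac{2 B x \sin{\left(x y \right)}}{y^{2} + 1}
So the left-hand side equals
  2 A \sqrt{x^{2} + 1} - \frac{B x^{2} y \cos{\left(x y \right)}}{y^{2} + 1} - B x^{2} e^{- y} \sin{\left(x y \right)} - B x y^{2} \sin{\left(y \right)} \cos{\left(x y \right)} - \frac{2 B x \sin{\left(x y \right)}}{y^{2} + 1} - B y^{2} \sqrt{x^{2} + 1} \sin{\left(x y \right)} - 2 B y \sin{\left(y \right)} \sin{\left(x y \right)}
This must equal f(x, y) identically; expanded, f = \frac{2 x^{2} y \cos{\left(x y \right)}}{y^{2} + 1} + 2 x^{2} e^{- y} \sin{\left(x y \right)} + 2 x y^{2} \sin{\left(y \right)} \cos{\left(x y \right)} + \frac{4 x \sin{\left(x y \right)}}{y^{2} + 1} + 2 y^{2} \sqrt{x^{2} + 1} \sin{\left(x y \right)} + 4 y \sin{\left(y \right)} \sin{\left(x y \right)} - 2 \sqrt{x^{2} + 1}.
Matching coefficients of the independent functions:
  [\frac{x \sin{\left(x y \right)}}{y^{2} + 1}, y \sin{\left(y \right)} \sin{\left(x y \right)}]:  - 2 B = 4
  [x^{2} e^{- y} \sin{\left(x y \right)}, y^{2} \sqrt{x^{2} + 1} \sin{\left(x y \right)}, x y^{2} \sin{\left(y \right)} \cos{\left(x y \right)}, \frac{x^{2} y \cos{\left(x y \right)}}{y^{2} + 1}]:  - B = 2
  [\sqrt{x^{2} + 1}]:  2 A = -2
Solving: A = -1, B = -2.
Check against the point condition:
  u(1, 0) = -1  ⟹  A = -1  ✓
Hence u(x, y) = - x^{2} - 2 \sin{\left(x y \right)}.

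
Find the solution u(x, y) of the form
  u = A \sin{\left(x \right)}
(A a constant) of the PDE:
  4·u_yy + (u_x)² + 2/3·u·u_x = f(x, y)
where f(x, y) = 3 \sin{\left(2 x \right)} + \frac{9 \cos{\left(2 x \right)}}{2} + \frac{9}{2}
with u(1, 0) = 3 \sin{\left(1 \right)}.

Answer: u(x, y) = 3 \sin{\left(x \right)}

Derivation:
Substitute the ansatz u = A \sin{\left(x \right)} into the left-hand side.
Derivatives of the ansatz:
  u_yy = 0
  u_x = A \cos{\left(x \right)}
Term by term:
  4·u_yy = 0
  (u_x)² = A^{2} \cos^{2}{\left(x \right)}
  2/3·u·u_x = \frac{2 A^{2} \sin{\left(x \right)} \cos{\left(x \right)}}{3}
So the left-hand side equals
  \frac{2 A^{2} \sin{\left(x \right)} \cos{\left(x \right)}}{3} + A^{2} \cos^{2}{\left(x \right)}
This must equal f(x, y) identically; expanded, f = 6 \sin{\left(x \right)} \cos{\left(x \right)} + 9 \cos^{2}{\left(x \right)}.
Matching coefficients of the independent functions:
  [\sin{\left(x \right)} \cos{\left(x \right)}]:  \frac{2 A^{2}}{3} = 6
  [\cos^{2}{\left(x \right)}]:  A^{2} = 9
These equations allow (A) = (-3) or (3).
Impose the point condition(s):
  u(1, 0) = 3 \sin{\left(1 \right)}  ⟹  A \sin{\left(1 \right)} = 3 \sin{\left(1 \right)}
Only A = 3 satisfies everything.
Hence u(x, y) = 3 \sin{\left(x \right)}.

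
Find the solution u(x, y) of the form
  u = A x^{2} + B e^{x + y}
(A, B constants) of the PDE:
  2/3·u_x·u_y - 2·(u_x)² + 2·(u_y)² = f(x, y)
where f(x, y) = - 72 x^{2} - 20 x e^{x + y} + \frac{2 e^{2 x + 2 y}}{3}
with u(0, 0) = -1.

Substitute the ansatz u = A x^{2} + B e^{x + y} into the left-hand side.
Derivatives of the ansatz:
  u_x = 2 A x + B e^{x} e^{y}
  u_y = B e^{x} e^{y}
Term by term:
  2/3·u_x·u_y = \frac{4 A B x e^{x} e^{y}}{3} + \frac{2 B^{2} e^{2 x} e^{2 y}}{3}
  -2·(u_x)² = - 8 A^{2} x^{2} - 8 A B x e^{x} e^{y} - 2 B^{2} e^{2 x} e^{2 y}
  2·(u_y)² = 2 B^{2} e^{2 x} e^{2 y}
So the left-hand side equals
  - 8 A^{2} x^{2} - \frac{20 A B x e^{x} e^{y}}{3} + \frac{2 B^{2} e^{2 x} e^{2 y}}{3}
This must equal f(x, y) identically; expanded, f = - 72 x^{2} - 20 x e^{x} e^{y} + \frac{2 e^{2 x} e^{2 y}}{3}.
Matching coefficients of the independent functions:
  [x^{2}]:  - 8 A^{2} = -72
  [e^{2 x} e^{2 y}]:  \frac{2 B^{2}}{3} = \frac{2}{3}
  [x e^{x} e^{y}]:  - \frac{20 A B}{3} = -20
These equations allow (A, B) = (-3, -1) or (3, 1).
Impose the point condition(s):
  u(0, 0) = -1  ⟹  B = -1
Only A = -3, B = -1 satisfies everything.
Hence u(x, y) = - 3 x^{2} - e^{x + y}.

Answer: u(x, y) = - 3 x^{2} - e^{x + y}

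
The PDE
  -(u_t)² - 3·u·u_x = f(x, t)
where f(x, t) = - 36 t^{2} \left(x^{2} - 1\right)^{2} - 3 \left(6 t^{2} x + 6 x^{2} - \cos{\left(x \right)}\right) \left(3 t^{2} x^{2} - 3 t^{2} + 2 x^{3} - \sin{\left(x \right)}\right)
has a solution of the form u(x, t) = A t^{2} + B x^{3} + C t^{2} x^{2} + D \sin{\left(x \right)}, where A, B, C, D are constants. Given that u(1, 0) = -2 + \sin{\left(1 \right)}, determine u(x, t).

Substitute the ansatz u = A t^{2} + B x^{3} + C t^{2} x^{2} + D \sin{\left(x \right)} into the left-hand side.
Derivatives of the ansatz:
  u_t = 2 A t + 2 C t x^{2}
  u_x = 3 B x^{2} + 2 C t^{2} x + D \cos{\left(x \right)}
Term by term:
  -(u_t)² = - 4 A^{2} t^{2} - 8 A C t^{2} x^{2} - 4 C^{2} t^{2} x^{4}
  -3·u·u_x = - 9 A B t^{2} x^{2} - 6 A C t^{4} x - 3 A D t^{2} \cos{\left(x \right)} - 9 B^{2} x^{5} - 15 B C t^{2} x^{4} - 3 B D x^{3} \cos{\left(x \right)} - 9 B D x^{2} \sin{\left(x \right)} - 6 C^{2} t^{4} x^{3} - 3 C D t^{2} x^{2} \cos{\left(x \right)} - 6 C D t^{2} x \sin{\left(x \right)} - 3 D^{2} \sin{\left(x \right)} \cos{\left(x \right)}
So the left-hand side equals
  - 4 A^{2} t^{2} - 9 A B t^{2} x^{2} - 6 A C t^{4} x - 8 A C t^{2} x^{2} - 3 A D t^{2} \cos{\left(x \right)} - 9 B^{2} x^{5} - 15 B C t^{2} x^{4} - 3 B D x^{3} \cos{\left(x \right)} - 9 B D x^{2} \sin{\left(x \right)} - 6 C^{2} t^{4} x^{3} - 4 C^{2} t^{2} x^{4} - 3 C D t^{2} x^{2} \cos{\left(x \right)} - 6 C D t^{2} x \sin{\left(x \right)} - 3 D^{2} \sin{\left(x \right)} \cos{\left(x \right)}
This must equal f(x, t) identically; expanded, f = - 54 t^{4} x^{3} + 54 t^{4} x - 126 t^{2} x^{4} + 9 t^{2} x^{2} \cos{\left(x \right)} + 126 t^{2} x^{2} + 18 t^{2} x \sin{\left(x \right)} - 9 t^{2} \cos{\left(x \right)} - 36 t^{2} - 36 x^{5} + 6 x^{3} \cos{\left(x \right)} + 18 x^{2} \sin{\left(x \right)} - 3 \sin{\left(x \right)} \cos{\left(x \right)}.
Matching coefficients of the independent functions:
  [t^{2}]:  - 4 A^{2} = -36
  [x^{5}]:  - 9 B^{2} = -36
  [t^{2} x^{2}]:  - 9 A B - 8 A C = 126
  [t^{2} x^{4}]:  - 15 B C - 4 C^{2} = -126
  [t^{2} \cos{\left(x \right)}]:  - 3 A D = -9
  [t^{4} x]:  - 6 A C = 54
  [t^{4} x^{3}]:  - 6 C^{2} = -54
  [x^{2} \sin{\left(x \right)}]:  - 9 B D = 18
  [x^{3} \cos{\left(x \right)}]:  - 3 B D = 6
  [\sin{\left(x \right)} \cos{\left(x \right)}]:  - 3 D^{2} = -3
  [t^{2} x \sin{\left(x \right)}]:  - 6 C D = 18
  [t^{2} x^{2} \cos{\left(x \right)}]:  - 3 C D = 9
These equations allow (A, B, C, D) = (-3, 2, 3, -1) or (3, -2, -3, 1).
Impose the point condition(s):
  u(1, 0) = -2 + \sin{\left(1 \right)}  ⟹  B + D \sin{\left(1 \right)} = -2 + \sin{\left(1 \right)}
Only A = 3, B = -2, C = -3, D = 1 satisfies everything.
Hence u(x, t) = - 3 t^{2} x^{2} + 3 t^{2} - 2 x^{3} + \sin{\left(x \right)}.

Answer: u(x, t) = - 3 t^{2} x^{2} + 3 t^{2} - 2 x^{3} + \sin{\left(x \right)}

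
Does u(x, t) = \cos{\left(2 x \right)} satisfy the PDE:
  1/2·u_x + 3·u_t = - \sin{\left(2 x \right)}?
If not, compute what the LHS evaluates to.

Evaluate each term of the left-hand side for u = \cos{\left(2 x \right)}.
Derivatives:
  u_x = - 2 \sin{\left(2 x \right)}
  u_t = 0
Terms:
  1/2·u_x = - \sin{\left(2 x \right)}
  3·u_t = 0
Sum: LHS = - \sin{\left(2 x \right)}
This is exactly the given right-hand side, so u is a solution.

Answer: Yes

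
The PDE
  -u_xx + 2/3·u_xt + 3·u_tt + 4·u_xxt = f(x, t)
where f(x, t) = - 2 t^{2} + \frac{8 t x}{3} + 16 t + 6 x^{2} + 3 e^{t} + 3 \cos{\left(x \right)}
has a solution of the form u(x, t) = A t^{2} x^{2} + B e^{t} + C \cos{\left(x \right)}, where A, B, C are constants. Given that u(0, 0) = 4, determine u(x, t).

Substitute the ansatz u = A t^{2} x^{2} + B e^{t} + C \cos{\left(x \right)} into the left-hand side.
Derivatives of the ansatz:
  u_xx = 2 A t^{2} - C \cos{\left(x \right)}
  u_xt = 4 A t x
  u_tt = 2 A x^{2} + B e^{t}
  u_xxt = 4 A t
Term by term:
  -u_xx = - 2 A t^{2} + C \cos{\left(x \right)}
  2/3·u_xt = \frac{8 A t x}{3}
  3·u_tt = 6 A x^{2} + 3 B e^{t}
  4·u_xxt = 16 A t
So the left-hand side equals
  - 2 A t^{2} + \frac{8 A t x}{3} + 16 A t + 6 A x^{2} + 3 B e^{t} + C \cos{\left(x \right)}
This must equal f(x, t) = - 2 t^{2} + \frac{8 t x}{3} + 16 t + 6 x^{2} + 3 e^{t} + 3 \cos{\left(x \right)} identically.
Matching coefficients of the independent functions:
  [t]:  16 A = 16
  [t^{2}]:  - 2 A = -2
  [x^{2}]:  6 A = 6
  [t x]:  \frac{8 A}{3} = \frac{8}{3}
  [e^{t}]:  3 B = 3
  [\cos{\left(x \right)}]:  C = 3
Solving: A = 1, B = 1, C = 3.
Check against the point condition:
  u(0, 0) = 4  ⟹  B + C = 4  ✓
Hence u(x, t) = t^{2} x^{2} + e^{t} + 3 \cos{\left(x \right)}.

Answer: u(x, t) = t^{2} x^{2} + e^{t} + 3 \cos{\left(x \right)}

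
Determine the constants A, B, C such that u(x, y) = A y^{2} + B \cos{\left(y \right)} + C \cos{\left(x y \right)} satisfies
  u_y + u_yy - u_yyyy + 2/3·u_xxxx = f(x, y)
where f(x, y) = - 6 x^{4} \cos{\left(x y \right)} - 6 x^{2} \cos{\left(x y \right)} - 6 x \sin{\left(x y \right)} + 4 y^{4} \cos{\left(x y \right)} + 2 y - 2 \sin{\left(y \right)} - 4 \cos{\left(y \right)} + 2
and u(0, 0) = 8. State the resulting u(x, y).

Answer: u(x, y) = y^{2} + 2 \cos{\left(y \right)} + 6 \cos{\left(x y \right)}

Derivation:
Substitute the ansatz u = A y^{2} + B \cos{\left(y \right)} + C \cos{\left(x y \right)} into the left-hand side.
Derivatives of the ansatz:
  u_y = 2 A y - B \sin{\left(y \right)} - C x \sin{\left(x y \right)}
  u_yy = 2 A - B \cos{\left(y \right)} - C x^{2} \cos{\left(x y \right)}
  u_yyyy = B \cos{\left(y \right)} + C x^{4} \cos{\left(x y \right)}
  u_xxxx = C y^{4} \cos{\left(x y \right)}
Term by term:
  u_y = 2 A y - B \sin{\left(y \right)} - C x \sin{\left(x y \right)}
  u_yy = 2 A - B \cos{\left(y \right)} - C x^{2} \cos{\left(x y \right)}
  -u_yyyy = - B \cos{\left(y \right)} - C x^{4} \cos{\left(x y \right)}
  2/3·u_xxxx = \frac{2 C y^{4} \cos{\left(x y \right)}}{3}
So the left-hand side equals
  2 A y + 2 A - B \sin{\left(y \right)} - 2 B \cos{\left(y \right)} - C x^{4} \cos{\left(x y \right)} - C x^{2} \cos{\left(x y \right)} - C x \sin{\left(x y \right)} + \frac{2 C y^{4} \cos{\left(x y \right)}}{3}
This must equal f(x, y) = - 6 x^{4} \cos{\left(x y \right)} - 6 x^{2} \cos{\left(x y \right)} - 6 x \sin{\left(x y \right)} + 4 y^{4} \cos{\left(x y \right)} + 2 y - 2 \sin{\left(y \right)} - 4 \cos{\left(y \right)} + 2 identically.
Matching coefficients of the independent functions:
  [constant term, y]:  2 A = 2
  [x \sin{\left(x y \right)}, x^{2} \cos{\left(x y \right)}, x^{4} \cos{\left(x y \right)}]:  - C = -6
  [y^{4} \cos{\left(x y \right)}]:  \frac{2 C}{3} = 4
  [\sin{\left(y \right)}]:  - B = -2
  [\cos{\left(y \right)}]:  - 2 B = -4
Solving: A = 1, B = 2, C = 6.
Check against the point condition:
  u(0, 0) = 8  ⟹  B + C = 8  ✓
Hence u(x, y) = y^{2} + 2 \cos{\left(y \right)} + 6 \cos{\left(x y \right)}.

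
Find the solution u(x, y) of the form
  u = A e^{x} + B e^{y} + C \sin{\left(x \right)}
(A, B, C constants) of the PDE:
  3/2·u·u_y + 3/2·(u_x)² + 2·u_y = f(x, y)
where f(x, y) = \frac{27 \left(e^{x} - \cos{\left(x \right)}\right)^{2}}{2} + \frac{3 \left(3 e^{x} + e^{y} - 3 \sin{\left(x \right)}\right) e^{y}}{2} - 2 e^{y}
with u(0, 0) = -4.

Substitute the ansatz u = A e^{x} + B e^{y} + C \sin{\left(x \right)} into the left-hand side.
Derivatives of the ansatz:
  u_y = B e^{y}
  u_x = A e^{x} + C \cos{\left(x \right)}
Term by term:
  3/2·u·u_y = \frac{3 A B e^{x} e^{y}}{2} + \frac{3 B^{2} e^{2 y}}{2} + \frac{3 B C e^{y} \sin{\left(x \right)}}{2}
  3/2·(u_x)² = \frac{3 A^{2} e^{2 x}}{2} + 3 A C e^{x} \cos{\left(x \right)} + \frac{3 C^{2} \cos^{2}{\left(x \right)}}{2}
  2·u_y = 2 B e^{y}
So the left-hand side equals
  \frac{3 A^{2} e^{2 x}}{2} + \frac{3 A B e^{x} e^{y}}{2} + 3 A C e^{x} \cos{\left(x \right)} + \frac{3 B^{2} e^{2 y}}{2} + \frac{3 B C e^{y} \sin{\left(x \right)}}{2} + 2 B e^{y} + \frac{3 C^{2} \cos^{2}{\left(x \right)}}{2}
This must equal f(x, y) identically; expanded, f = \frac{27 e^{2 x}}{2} + \frac{9 e^{x} e^{y}}{2} - 27 e^{x} \cos{\left(x \right)} + \frac{3 e^{2 y}}{2} - \frac{9 e^{y} \sin{\left(x \right)}}{2} - 2 e^{y} + \frac{27 \cos^{2}{\left(x \right)}}{2}.
Matching coefficients of the independent functions:
  [e^{x} e^{y}]:  \frac{3 A B}{2} = \frac{9}{2}
  [e^{x} \cos{\left(x \right)}]:  3 A C = -27
  [e^{y} \sin{\left(x \right)}]:  \frac{3 B C}{2} = - \frac{9}{2}
  [e^{2 x}]:  \frac{3 A^{2}}{2} = \frac{27}{2}
  [e^{y}]:  2 B = -2
  [e^{2 y}]:  \frac{3 B^{2}}{2} = \frac{3}{2}
  [\cos^{2}{\left(x \right)}]:  \frac{3 C^{2}}{2} = \frac{27}{2}
Solving: A = -3, B = -1, C = 3.
Check against the point condition:
  u(0, 0) = -4  ⟹  A + B = -4  ✓
Hence u(x, y) = - 3 e^{x} - e^{y} + 3 \sin{\left(x \right)}.

Answer: u(x, y) = - 3 e^{x} - e^{y} + 3 \sin{\left(x \right)}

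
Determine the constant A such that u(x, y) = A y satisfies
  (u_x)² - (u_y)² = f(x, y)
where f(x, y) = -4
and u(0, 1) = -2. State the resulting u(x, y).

Substitute the ansatz u = A y into the left-hand side.
Derivatives of the ansatz:
  u_x = 0
  u_y = A
Term by term:
  (u_x)² = 0
  -(u_y)² = - A^{2}
So the left-hand side equals
  - A^{2}
This must equal f(x, y) = -4 identically.
Matching coefficients of the independent functions:
  [constant term]:  - A^{2} = -4
These equations allow (A) = (-2) or (2).
Impose the point condition(s):
  u(0, 1) = -2  ⟹  A = -2
Only A = -2 satisfies everything.
Hence u(x, y) = - 2 y.

Answer: u(x, y) = - 2 y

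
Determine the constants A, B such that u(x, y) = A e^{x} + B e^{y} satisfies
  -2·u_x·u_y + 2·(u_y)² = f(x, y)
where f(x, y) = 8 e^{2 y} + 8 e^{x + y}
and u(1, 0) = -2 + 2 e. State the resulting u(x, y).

Answer: u(x, y) = 2 e^{x} - 2 e^{y}

Derivation:
Substitute the ansatz u = A e^{x} + B e^{y} into the left-hand side.
Derivatives of the ansatz:
  u_x = A e^{x}
  u_y = B e^{y}
Term by term:
  -2·u_x·u_y = - 2 A B e^{x} e^{y}
  2·(u_y)² = 2 B^{2} e^{2 y}
So the left-hand side equals
  - 2 A B e^{x} e^{y} + 2 B^{2} e^{2 y}
This must equal f(x, y) identically; expanded, f = 8 e^{x} e^{y} + 8 e^{2 y}.
Matching coefficients of the independent functions:
  [e^{x} e^{y}]:  - 2 A B = 8
  [e^{2 y}]:  2 B^{2} = 8
These equations allow (A, B) = (-2, 2) or (2, -2).
Impose the point condition(s):
  u(1, 0) = -2 + 2 e  ⟹  e A + B = -2 + 2 e
Only A = 2, B = -2 satisfies everything.
Hence u(x, y) = 2 e^{x} - 2 e^{y}.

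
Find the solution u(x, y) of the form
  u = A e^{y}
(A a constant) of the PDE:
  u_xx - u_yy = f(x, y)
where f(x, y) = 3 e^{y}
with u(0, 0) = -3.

Substitute the ansatz u = A e^{y} into the left-hand side.
Derivatives of the ansatz:
  u_xx = 0
  u_yy = A e^{y}
Term by term:
  u_xx = 0
  -u_yy = - A e^{y}
So the left-hand side equals
  - A e^{y}
This must equal f(x, y) = 3 e^{y} identically.
Matching coefficients of the independent functions:
  [e^{y}]:  - A = 3
Solving: A = -3.
Check against the point condition:
  u(0, 0) = -3  ⟹  A = -3  ✓
Hence u(x, y) = - 3 e^{y}.

Answer: u(x, y) = - 3 e^{y}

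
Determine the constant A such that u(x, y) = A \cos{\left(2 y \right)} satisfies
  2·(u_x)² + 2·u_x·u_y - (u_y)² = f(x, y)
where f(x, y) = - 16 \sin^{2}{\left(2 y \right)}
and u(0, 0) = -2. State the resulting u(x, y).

Answer: u(x, y) = - 2 \cos{\left(2 y \right)}

Derivation:
Substitute the ansatz u = A \cos{\left(2 y \right)} into the left-hand side.
Derivatives of the ansatz:
  u_x = 0
  u_y = - 2 A \sin{\left(2 y \right)}
Term by term:
  2·(u_x)² = 0
  2·u_x·u_y = 0
  -(u_y)² = - 4 A^{2} \sin^{2}{\left(2 y \right)}
So the left-hand side equals
  - 4 A^{2} \sin^{2}{\left(2 y \right)}
This must equal f(x, y) = - 16 \sin^{2}{\left(2 y \right)} identically.
Matching coefficients of the independent functions:
  [\sin^{2}{\left(2 y \right)}]:  - 4 A^{2} = -16
These equations allow (A) = (-2) or (2).
Impose the point condition(s):
  u(0, 0) = -2  ⟹  A = -2
Only A = -2 satisfies everything.
Hence u(x, y) = - 2 \cos{\left(2 y \right)}.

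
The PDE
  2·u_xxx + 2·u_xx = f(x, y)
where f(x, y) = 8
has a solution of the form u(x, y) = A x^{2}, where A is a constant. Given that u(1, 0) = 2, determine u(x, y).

Answer: u(x, y) = 2 x^{2}

Derivation:
Substitute the ansatz u = A x^{2} into the left-hand side.
Derivatives of the ansatz:
  u_xxx = 0
  u_xx = 2 A
Term by term:
  2·u_xxx = 0
  2·u_xx = 4 A
So the left-hand side equals
  4 A
This must equal f(x, y) = 8 identically.
Matching coefficients of the independent functions:
  [constant term]:  4 A = 8
Solving: A = 2.
Check against the point condition:
  u(1, 0) = 2  ⟹  A = 2  ✓
Hence u(x, y) = 2 x^{2}.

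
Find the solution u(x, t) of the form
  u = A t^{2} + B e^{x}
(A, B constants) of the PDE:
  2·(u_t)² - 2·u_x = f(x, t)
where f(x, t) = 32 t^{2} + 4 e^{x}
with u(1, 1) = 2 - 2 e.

Answer: u(x, t) = 2 t^{2} - 2 e^{x}

Derivation:
Substitute the ansatz u = A t^{2} + B e^{x} into the left-hand side.
Derivatives of the ansatz:
  u_t = 2 A t
  u_x = B e^{x}
Term by term:
  2·(u_t)² = 8 A^{2} t^{2}
  -2·u_x = - 2 B e^{x}
So the left-hand side equals
  8 A^{2} t^{2} - 2 B e^{x}
This must equal f(x, t) = 32 t^{2} + 4 e^{x} identically.
Matching coefficients of the independent functions:
  [t^{2}]:  8 A^{2} = 32
  [e^{x}]:  - 2 B = 4
These equations allow (A, B) = (-2, -2) or (2, -2).
Impose the point condition(s):
  u(1, 1) = 2 - 2 e  ⟹  A + e B = 2 - 2 e
Only A = 2, B = -2 satisfies everything.
Hence u(x, t) = 2 t^{2} - 2 e^{x}.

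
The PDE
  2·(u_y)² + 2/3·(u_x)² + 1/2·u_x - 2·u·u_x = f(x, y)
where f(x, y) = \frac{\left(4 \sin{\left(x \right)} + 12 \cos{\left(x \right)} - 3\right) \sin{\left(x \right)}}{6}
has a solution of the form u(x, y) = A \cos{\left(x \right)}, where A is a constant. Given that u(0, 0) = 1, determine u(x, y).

Substitute the ansatz u = A \cos{\left(x \right)} into the left-hand side.
Derivatives of the ansatz:
  u_y = 0
  u_x = - A \sin{\left(x \right)}
Term by term:
  2·(u_y)² = 0
  2/3·(u_x)² = \frac{2 A^{2} \sin^{2}{\left(x \right)}}{3}
  1/2·u_x = - \frac{A \sin{\left(x \right)}}{2}
  -2·u·u_x = 2 A^{2} \sin{\left(x \right)} \cos{\left(x \right)}
So the left-hand side equals
  \frac{2 A^{2} \sin^{2}{\left(x \right)}}{3} + 2 A^{2} \sin{\left(x \right)} \cos{\left(x \right)} - \frac{A \sin{\left(x \right)}}{2}
This must equal f(x, y) identically; expanded, f = \frac{2 \sin^{2}{\left(x \right)}}{3} + 2 \sin{\left(x \right)} \cos{\left(x \right)} - \frac{\sin{\left(x \right)}}{2}.
Matching coefficients of the independent functions:
  [\sin{\left(x \right)} \cos{\left(x \right)}]:  2 A^{2} = 2
  [\sin{\left(x \right)}]:  - \frac{A}{2} = - \frac{1}{2}
  [\sin^{2}{\left(x \right)}]:  \frac{2 A^{2}}{3} = \frac{2}{3}
Solving: A = 1.
Check against the point condition:
  u(0, 0) = 1  ⟹  A = 1  ✓
Hence u(x, y) = \cos{\left(x \right)}.

Answer: u(x, y) = \cos{\left(x \right)}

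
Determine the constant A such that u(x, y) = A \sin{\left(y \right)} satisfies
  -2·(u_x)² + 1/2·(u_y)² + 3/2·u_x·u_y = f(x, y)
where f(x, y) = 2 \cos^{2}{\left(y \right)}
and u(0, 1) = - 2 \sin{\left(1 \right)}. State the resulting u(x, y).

Substitute the ansatz u = A \sin{\left(y \right)} into the left-hand side.
Derivatives of the ansatz:
  u_x = 0
  u_y = A \cos{\left(y \right)}
Term by term:
  -2·(u_x)² = 0
  1/2·(u_y)² = \frac{A^{2} \cos^{2}{\left(y \right)}}{2}
  3/2·u_x·u_y = 0
So the left-hand side equals
  \frac{A^{2} \cos^{2}{\left(y \right)}}{2}
This must equal f(x, y) = 2 \cos^{2}{\left(y \right)} identically.
Matching coefficients of the independent functions:
  [\cos^{2}{\left(y \right)}]:  \frac{A^{2}}{2} = 2
These equations allow (A) = (-2) or (2).
Impose the point condition(s):
  u(0, 1) = - 2 \sin{\left(1 \right)}  ⟹  A \sin{\left(1 \right)} = - 2 \sin{\left(1 \right)}
Only A = -2 satisfies everything.
Hence u(x, y) = - 2 \sin{\left(y \right)}.

Answer: u(x, y) = - 2 \sin{\left(y \right)}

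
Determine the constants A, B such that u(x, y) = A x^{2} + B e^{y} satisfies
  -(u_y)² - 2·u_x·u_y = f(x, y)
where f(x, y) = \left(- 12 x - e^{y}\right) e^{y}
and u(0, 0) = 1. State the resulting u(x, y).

Answer: u(x, y) = 3 x^{2} + e^{y}

Derivation:
Substitute the ansatz u = A x^{2} + B e^{y} into the left-hand side.
Derivatives of the ansatz:
  u_y = B e^{y}
  u_x = 2 A x
Term by term:
  -(u_y)² = - B^{2} e^{2 y}
  -2·u_x·u_y = - 4 A B x e^{y}
So the left-hand side equals
  - 4 A B x e^{y} - B^{2} e^{2 y}
This must equal f(x, y) = \left(- 12 x - e^{y}\right) e^{y} identically.
Matching coefficients of the independent functions:
  [x e^{y}]:  - 4 A B = -12
  [e^{2 y}]:  - B^{2} = -1
These equations allow (A, B) = (-3, -1) or (3, 1).
Impose the point condition(s):
  u(0, 0) = 1  ⟹  B = 1
Only A = 3, B = 1 satisfies everything.
Hence u(x, y) = 3 x^{2} + e^{y}.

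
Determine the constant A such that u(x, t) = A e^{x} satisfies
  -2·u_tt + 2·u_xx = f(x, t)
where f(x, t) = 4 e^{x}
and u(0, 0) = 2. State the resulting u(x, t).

Answer: u(x, t) = 2 e^{x}

Derivation:
Substitute the ansatz u = A e^{x} into the left-hand side.
Derivatives of the ansatz:
  u_tt = 0
  u_xx = A e^{x}
Term by term:
  -2·u_tt = 0
  2·u_xx = 2 A e^{x}
So the left-hand side equals
  2 A e^{x}
This must equal f(x, t) = 4 e^{x} identically.
Matching coefficients of the independent functions:
  [e^{x}]:  2 A = 4
Solving: A = 2.
Check against the point condition:
  u(0, 0) = 2  ⟹  A = 2  ✓
Hence u(x, t) = 2 e^{x}.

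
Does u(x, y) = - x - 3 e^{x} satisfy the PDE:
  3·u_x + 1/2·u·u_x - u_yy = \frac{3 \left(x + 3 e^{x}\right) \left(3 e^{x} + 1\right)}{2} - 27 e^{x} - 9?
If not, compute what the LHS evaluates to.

Answer: No, the LHS evaluates to \frac{\left(x + 3 e^{x}\right) \left(3 e^{x} + 1\right)}{2} - 9 e^{x} - 3

Derivation:
Evaluate each term of the left-hand side for u = - x - 3 e^{x}.
Derivatives:
  u_x = - 3 e^{x} - 1
  u_yy = 0
Terms:
  3·u_x = - 9 e^{x} - 3
  1/2·u·u_x = \frac{\left(x + 3 e^{x}\right) \left(3 e^{x} + 1\right)}{2}
  -u_yy = 0
Sum: LHS = \frac{\left(x + 3 e^{x}\right) \left(3 e^{x} + 1\right)}{2} - 9 e^{x} - 3
Given right-hand side: \frac{3 \left(x + 3 e^{x}\right) \left(3 e^{x} + 1\right)}{2} - 27 e^{x} - 9. Difference LHS − RHS = - \left(x + 3 e^{x}\right) \left(3 e^{x} + 1\right) + 18 e^{x} + 6 ≠ 0, so u is not a solution.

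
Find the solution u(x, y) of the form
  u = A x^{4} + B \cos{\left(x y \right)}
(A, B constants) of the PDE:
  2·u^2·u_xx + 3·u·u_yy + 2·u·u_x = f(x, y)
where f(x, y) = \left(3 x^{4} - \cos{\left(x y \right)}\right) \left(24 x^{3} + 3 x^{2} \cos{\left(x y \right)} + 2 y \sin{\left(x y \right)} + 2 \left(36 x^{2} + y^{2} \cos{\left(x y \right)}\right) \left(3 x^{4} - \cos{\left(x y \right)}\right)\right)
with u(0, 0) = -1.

Answer: u(x, y) = 3 x^{4} - \cos{\left(x y \right)}

Derivation:
Substitute the ansatz u = A x^{4} + B \cos{\left(x y \right)} into the left-hand side.
Derivatives of the ansatz:
  u_xx = 12 A x^{2} - B y^{2} \cos{\left(x y \right)}
  u_yy = - B x^{2} \cos{\left(x y \right)}
  u_x = 4 A x^{3} - B y \sin{\left(x y \right)}
Term by term:
  2·u^2·u_xx = 24 A^{3} x^{10} - 2 A^{2} B x^{8} y^{2} \cos{\left(x y \right)} + 48 A^{2} B x^{6} \cos{\left(x y \right)} - 4 A B^{2} x^{4} y^{2} \cos^{2}{\left(x y \right)} + 24 A B^{2} x^{2} \cos^{2}{\left(x y \right)} - 2 B^{3} y^{2} \cos^{3}{\left(x y \right)}
  3·u·u_yy = - 3 A B x^{6} \cos{\left(x y \right)} - 3 B^{2} x^{2} \cos^{2}{\left(x y \right)}
  2·u·u_x = 8 A^{2} x^{7} - 2 A B x^{4} y \sin{\left(x y \right)} + 8 A B x^{3} \cos{\left(x y \right)} - 2 B^{2} y \sin{\left(x y \right)} \cos{\left(x y \right)}
So the left-hand side equals
  24 A^{3} x^{10} - 2 A^{2} B x^{8} y^{2} \cos{\left(x y \right)} + 48 A^{2} B x^{6} \cos{\left(x y \right)} + 8 A^{2} x^{7} - 4 A B^{2} x^{4} y^{2} \cos^{2}{\left(x y \right)} + 24 A B^{2} x^{2} \cos^{2}{\left(x y \right)} - 3 A B x^{6} \cos{\left(x y \right)} - 2 A B x^{4} y \sin{\left(x y \right)} + 8 A B x^{3} \cos{\left(x y \right)} - 2 B^{3} y^{2} \cos^{3}{\left(x y \right)} - 3 B^{2} x^{2} \cos^{2}{\left(x y \right)} - 2 B^{2} y \sin{\left(x y \right)} \cos{\left(x y \right)}
This must equal f(x, y) identically; expanded, f = 648 x^{10} + 18 x^{8} y^{2} \cos{\left(x y \right)} + 72 x^{7} - 423 x^{6} \cos{\left(x y \right)} - 12 x^{4} y^{2} \cos^{2}{\left(x y \right)} + 6 x^{4} y \sin{\left(x y \right)} - 24 x^{3} \cos{\left(x y \right)} + 69 x^{2} \cos^{2}{\left(x y \right)} + 2 y^{2} \cos^{3}{\left(x y \right)} - 2 y \sin{\left(x y \right)} \cos{\left(x y \right)}.
Matching coefficients of the independent functions:
  [x^{7}]:  8 A^{2} = 72
  [x^{10}]:  24 A^{3} = 648
  [x^{2} \cos^{2}{\left(x y \right)}]:  24 A B^{2} - 3 B^{2} = 69
  [x^{3} \cos{\left(x y \right)}]:  8 A B = -24
  [x^{6} \cos{\left(x y \right)}]:  48 A^{2} B - 3 A B = -423
  [y^{2} \cos^{3}{\left(x y \right)}]:  - 2 B^{3} = 2
  [x^{4} y \sin{\left(x y \right)}]:  - 2 A B = 6
  [x^{4} y^{2} \cos^{2}{\left(x y \right)}]:  - 4 A B^{2} = -12
  [x^{8} y^{2} \cos{\left(x y \right)}]:  - 2 A^{2} B = 18
  [y \sin{\left(x y \right)} \cos{\left(x y \right)}]:  - 2 B^{2} = -2
Solving: A = 3, B = -1.
Check against the point condition:
  u(0, 0) = -1  ⟹  B = -1  ✓
Hence u(x, y) = 3 x^{4} - \cos{\left(x y \right)}.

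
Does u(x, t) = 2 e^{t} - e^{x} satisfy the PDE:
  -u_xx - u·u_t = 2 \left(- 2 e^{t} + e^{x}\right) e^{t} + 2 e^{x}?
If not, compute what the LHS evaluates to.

Evaluate each term of the left-hand side for u = 2 e^{t} - e^{x}.
Derivatives:
  u_xx = - e^{x}
  u_t = 2 e^{t}
Terms:
  -u_xx = e^{x}
  -u·u_t = 2 \left(- 2 e^{t} + e^{x}\right) e^{t}
Sum: LHS = 2 \left(- 2 e^{t} + e^{x}\right) e^{t} + e^{x}
Given right-hand side: 2 \left(- 2 e^{t} + e^{x}\right) e^{t} + 2 e^{x}. Difference LHS − RHS = - e^{x} ≠ 0, so u is not a solution.

Answer: No, the LHS evaluates to 2 \left(- 2 e^{t} + e^{x}\right) e^{t} + e^{x}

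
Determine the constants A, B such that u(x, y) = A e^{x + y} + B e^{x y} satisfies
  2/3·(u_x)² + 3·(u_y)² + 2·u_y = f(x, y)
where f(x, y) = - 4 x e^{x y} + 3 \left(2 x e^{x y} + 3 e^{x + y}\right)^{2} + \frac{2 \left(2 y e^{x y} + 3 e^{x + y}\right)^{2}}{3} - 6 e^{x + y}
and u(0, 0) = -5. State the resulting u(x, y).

Substitute the ansatz u = A e^{x + y} + B e^{x y} into the left-hand side.
Derivatives of the ansatz:
  u_x = A e^{x} e^{y} + B y e^{x y}
  u_y = A e^{x} e^{y} + B x e^{x y}
Term by term:
  2/3·(u_x)² = \frac{2 A^{2} e^{2 x} e^{2 y}}{3} + \frac{4 A B y e^{x} e^{y} e^{x y}}{3} + \frac{2 B^{2} y^{2} e^{2 x y}}{3}
  3·(u_y)² = 3 A^{2} e^{2 x} e^{2 y} + 6 A B x e^{x} e^{y} e^{x y} + 3 B^{2} x^{2} e^{2 x y}
  2·u_y = 2 A e^{x} e^{y} + 2 B x e^{x y}
So the left-hand side equals
  \frac{11 A^{2} e^{2 x} e^{2 y}}{3} + 6 A B x e^{x} e^{y} e^{x y} + \frac{4 A B y e^{x} e^{y} e^{x y}}{3} + 2 A e^{x} e^{y} + 3 B^{2} x^{2} e^{2 x y} + \frac{2 B^{2} y^{2} e^{2 x y}}{3} + 2 B x e^{x y}
This must equal f(x, y) identically; expanded, f = 12 x^{2} e^{2 x y} + 36 x e^{x} e^{y} e^{x y} - 4 x e^{x y} + \frac{8 y^{2} e^{2 x y}}{3} + 8 y e^{x} e^{y} e^{x y} + 33 e^{2 x} e^{2 y} - 6 e^{x} e^{y}.
Matching coefficients of the independent functions:
  [x e^{x y}]:  2 B = -4
  [x^{2} e^{2 x y}]:  3 B^{2} = 12
  [y^{2} e^{2 x y}]:  \frac{2 B^{2}}{3} = \frac{8}{3}
  [e^{x} e^{y}]:  2 A = -6
  [e^{2 x} e^{2 y}]:  \frac{11 A^{2}}{3} = 33
  [x e^{x} e^{y} e^{x y}]:  6 A B = 36
  [y e^{x} e^{y} e^{x y}]:  \frac{4 A B}{3} = 8
Solving: A = -3, B = -2.
Check against the point condition:
  u(0, 0) = -5  ⟹  A + B = -5  ✓
Hence u(x, y) = - 2 e^{x y} - 3 e^{x + y}.

Answer: u(x, y) = - 2 e^{x y} - 3 e^{x + y}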